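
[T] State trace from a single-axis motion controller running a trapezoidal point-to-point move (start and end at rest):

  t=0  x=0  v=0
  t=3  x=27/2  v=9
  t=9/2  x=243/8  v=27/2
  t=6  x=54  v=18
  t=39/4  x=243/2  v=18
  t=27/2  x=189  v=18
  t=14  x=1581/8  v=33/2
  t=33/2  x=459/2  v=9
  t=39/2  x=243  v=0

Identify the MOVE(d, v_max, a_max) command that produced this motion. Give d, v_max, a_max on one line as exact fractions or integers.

final state: t=39/2, x=243, v=0 → d = 243
a_max = (9−0)/(3−0) = 3
max v = 18 over t∈[6,27/2] → v_max = 18
check: 18·(6+15/2) = 243 ✓

d=243 v_max=18 a_max=3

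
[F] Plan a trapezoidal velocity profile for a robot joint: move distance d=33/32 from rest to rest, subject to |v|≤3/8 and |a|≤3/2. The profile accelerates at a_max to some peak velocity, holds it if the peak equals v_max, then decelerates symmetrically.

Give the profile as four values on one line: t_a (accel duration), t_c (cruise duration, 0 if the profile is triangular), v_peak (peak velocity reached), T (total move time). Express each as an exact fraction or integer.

v_max²/a_max = (3/8)²/(3/2) = 3/32
33/32 ≥ 3/32 so v_max reached
t_a = (3/8)/(3/2) = 1/4; v_peak = 3/8
d_cruise = 33/32 − 3/32 = 15/16; t_c = (15/16)/(3/8) = 5/2
T = 2·1/4 + 5/2 = 3

t_a=1/4 t_c=5/2 v_peak=3/8 T=3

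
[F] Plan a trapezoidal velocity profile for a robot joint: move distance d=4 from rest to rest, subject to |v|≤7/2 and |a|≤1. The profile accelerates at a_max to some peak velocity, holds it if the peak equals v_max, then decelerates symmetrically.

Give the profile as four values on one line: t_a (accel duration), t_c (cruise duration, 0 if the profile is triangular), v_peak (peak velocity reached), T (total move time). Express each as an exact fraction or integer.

(v_max)²/a_max = (7/2)²/1 = 49/4
4 < 49/4 so t_c = 0
v_peak = √(4·1) = √4 = 2
t_a = 2/1 = 2; t_c = 0
T = 2·2 = 4

t_a=2 t_c=0 v_peak=2 T=4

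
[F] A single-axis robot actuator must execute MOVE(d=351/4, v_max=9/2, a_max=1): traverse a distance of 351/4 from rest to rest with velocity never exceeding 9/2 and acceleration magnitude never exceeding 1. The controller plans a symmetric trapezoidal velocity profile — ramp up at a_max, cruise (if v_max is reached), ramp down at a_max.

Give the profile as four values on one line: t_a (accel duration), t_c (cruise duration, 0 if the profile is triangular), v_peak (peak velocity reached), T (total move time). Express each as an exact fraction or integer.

t_a=9/2 t_c=15 v_peak=9/2 T=24

(v_max)²/a_max = (9/2)²/1 = 81/4
351/4 ≥ 81/4 → trapezoidal
t_a = (9/2)/1 = 9/2; v_peak = 9/2
d_cruise = 351/4 − 81/4 = 135/2; t_c = (135/2)/(9/2) = 15
T = 2·9/2 + 15 = 24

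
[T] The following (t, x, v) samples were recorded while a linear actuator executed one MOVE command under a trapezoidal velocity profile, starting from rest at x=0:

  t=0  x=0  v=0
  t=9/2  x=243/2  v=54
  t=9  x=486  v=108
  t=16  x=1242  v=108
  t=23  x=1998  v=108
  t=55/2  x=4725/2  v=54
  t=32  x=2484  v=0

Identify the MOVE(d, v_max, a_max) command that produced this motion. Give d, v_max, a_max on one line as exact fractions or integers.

d=2484 v_max=108 a_max=12

final state: t=32, x=2484, v=0 → d = 2484
a_max = (54−0)/(9/2−0) = 12
max v = 108 over t∈[9,23] → v_max = 108
check: 108·(9+14) = 2484 ✓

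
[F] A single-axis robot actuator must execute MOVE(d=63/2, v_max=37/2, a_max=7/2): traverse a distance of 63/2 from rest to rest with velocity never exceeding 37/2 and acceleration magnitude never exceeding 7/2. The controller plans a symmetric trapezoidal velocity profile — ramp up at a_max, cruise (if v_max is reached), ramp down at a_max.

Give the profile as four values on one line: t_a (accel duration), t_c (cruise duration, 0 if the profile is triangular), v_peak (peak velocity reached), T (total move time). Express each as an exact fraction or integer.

vₘ²/aₘ = (37/2)²/(7/2) = 1369/14
63/2 < 1369/14 ⇒ no cruise
v_peak = √(63/2·7/2) = √(441/4) = 21/2
t_a = (21/2)/(7/2) = 3; t_c = 0
T = 2·3 = 6

t_a=3 t_c=0 v_peak=21/2 T=6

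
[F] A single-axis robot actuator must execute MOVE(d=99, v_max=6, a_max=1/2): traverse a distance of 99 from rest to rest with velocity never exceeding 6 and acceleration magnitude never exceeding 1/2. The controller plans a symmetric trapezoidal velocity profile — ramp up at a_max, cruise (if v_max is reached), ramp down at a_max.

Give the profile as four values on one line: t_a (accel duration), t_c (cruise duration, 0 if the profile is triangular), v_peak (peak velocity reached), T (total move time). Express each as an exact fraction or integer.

t_a=12 t_c=9/2 v_peak=6 T=57/2

v_max²/a_max = 6²/(1/2) = 72
99 ≥ 72 so v_max reached
t_a = 6/(1/2) = 12; v_peak = 6
d_cruise = 99 − 72 = 27; t_c = 27/6 = 9/2
T = 2·12 + 9/2 = 57/2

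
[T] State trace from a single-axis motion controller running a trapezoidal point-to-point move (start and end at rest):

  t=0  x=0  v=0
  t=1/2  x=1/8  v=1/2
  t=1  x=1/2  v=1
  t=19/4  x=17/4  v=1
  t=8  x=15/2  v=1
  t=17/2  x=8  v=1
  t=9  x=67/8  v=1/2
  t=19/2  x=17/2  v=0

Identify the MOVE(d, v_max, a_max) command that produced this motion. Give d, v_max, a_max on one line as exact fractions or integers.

d=17/2 v_max=1 a_max=1

final state: t=19/2, x=17/2, v=0 → d = 17/2
a_max = (1/2−0)/(1/2−0) = 1
max v = 1 over t∈[1,17/2] → v_max = 1
check: 1·(1+15/2) = 17/2 ✓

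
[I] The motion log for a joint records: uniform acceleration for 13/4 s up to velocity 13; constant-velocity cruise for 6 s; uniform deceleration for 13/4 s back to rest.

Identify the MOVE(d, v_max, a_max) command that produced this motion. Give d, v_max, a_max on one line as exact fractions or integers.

a_max = 13/(13/4) = 4
d_a = ½·13·13/4 = 169/8; d_c = 13·6 = 78
d = 2·169/8 + 78 = 481/4
t_c = 6 > 0 ⇒ limit active, v_max = 13

d=481/4 v_max=13 a_max=4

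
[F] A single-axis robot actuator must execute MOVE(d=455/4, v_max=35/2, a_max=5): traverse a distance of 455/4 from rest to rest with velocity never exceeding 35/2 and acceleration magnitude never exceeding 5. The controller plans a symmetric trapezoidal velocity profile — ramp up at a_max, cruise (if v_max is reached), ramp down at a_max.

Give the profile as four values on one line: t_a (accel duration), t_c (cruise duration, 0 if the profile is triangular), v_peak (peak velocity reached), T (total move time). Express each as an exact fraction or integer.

(v_max)²/a_max = (35/2)²/5 = 245/4
455/4 ≥ 245/4 ⇒ cruise phase
t_a = (35/2)/5 = 7/2; v_peak = 35/2
d_cruise = 455/4 − 245/4 = 105/2; t_c = (105/2)/(35/2) = 3
T = 2·7/2 + 3 = 10

t_a=7/2 t_c=3 v_peak=35/2 T=10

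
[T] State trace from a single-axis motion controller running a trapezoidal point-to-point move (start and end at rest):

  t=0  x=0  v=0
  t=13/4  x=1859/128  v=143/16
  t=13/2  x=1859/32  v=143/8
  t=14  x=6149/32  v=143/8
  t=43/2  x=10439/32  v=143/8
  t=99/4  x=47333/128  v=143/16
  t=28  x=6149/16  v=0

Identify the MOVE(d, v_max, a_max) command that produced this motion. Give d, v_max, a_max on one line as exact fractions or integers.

d=6149/16 v_max=143/8 a_max=11/4

final state: t=28, x=6149/16, v=0 → d = 6149/16
a_max = (143/16−0)/(13/4−0) = 11/4
max v = 143/8 over t∈[13/2,43/2] → v_max = 143/8
check: 143/8·(13/2+15) = 6149/16 ✓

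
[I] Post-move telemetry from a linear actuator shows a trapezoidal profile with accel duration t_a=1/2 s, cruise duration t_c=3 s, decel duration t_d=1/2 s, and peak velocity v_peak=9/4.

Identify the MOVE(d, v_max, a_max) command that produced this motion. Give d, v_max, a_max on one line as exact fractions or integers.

a_max = (9/4)/(1/2) = 9/2
d_a = ½·9/4·1/2 = 9/16; d_c = 9/4·3 = 27/4
d = 2·9/16 + 27/4 = 63/8
t_c = 3 > 0 so v_max = 9/4

d=63/8 v_max=9/4 a_max=9/2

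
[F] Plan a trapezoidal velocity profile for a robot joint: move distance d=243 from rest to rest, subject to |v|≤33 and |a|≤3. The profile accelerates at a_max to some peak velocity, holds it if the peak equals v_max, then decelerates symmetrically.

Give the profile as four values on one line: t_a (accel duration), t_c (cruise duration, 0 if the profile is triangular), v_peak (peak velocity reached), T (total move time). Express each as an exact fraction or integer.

t_a=9 t_c=0 v_peak=27 T=18

v_max²/a_max = 33²/3 = 363
243 < 363 → triangular
v_peak = √(243·3) = √729 = 27
t_a = 27/3 = 9; t_c = 0
T = 2·9 = 18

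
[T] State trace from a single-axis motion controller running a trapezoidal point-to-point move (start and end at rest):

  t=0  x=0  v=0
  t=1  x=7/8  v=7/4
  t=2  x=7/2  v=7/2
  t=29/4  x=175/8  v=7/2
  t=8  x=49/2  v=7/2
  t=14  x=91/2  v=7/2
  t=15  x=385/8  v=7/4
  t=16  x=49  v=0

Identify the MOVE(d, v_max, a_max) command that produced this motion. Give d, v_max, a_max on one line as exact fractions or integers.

d=49 v_max=7/2 a_max=7/4

final state: t=16, x=49, v=0 → d = 49
a_max = (7/4−0)/(1−0) = 7/4
max v = 7/2 over t∈[2,14] → v_max = 7/2
check: 7/2·(2+12) = 49 ✓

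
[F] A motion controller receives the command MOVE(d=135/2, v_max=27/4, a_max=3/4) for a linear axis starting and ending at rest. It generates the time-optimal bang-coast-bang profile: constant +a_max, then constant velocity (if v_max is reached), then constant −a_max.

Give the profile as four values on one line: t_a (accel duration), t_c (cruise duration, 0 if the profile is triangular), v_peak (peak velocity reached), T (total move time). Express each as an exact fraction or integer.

t_a=9 t_c=1 v_peak=27/4 T=19

v_max²/a_max = (27/4)²/(3/4) = 243/4
135/2 ≥ 243/4 so v_max reached
t_a = (27/4)/(3/4) = 9; v_peak = 27/4
d_cruise = 135/2 − 243/4 = 27/4; t_c = (27/4)/(27/4) = 1
T = 2·9 + 1 = 19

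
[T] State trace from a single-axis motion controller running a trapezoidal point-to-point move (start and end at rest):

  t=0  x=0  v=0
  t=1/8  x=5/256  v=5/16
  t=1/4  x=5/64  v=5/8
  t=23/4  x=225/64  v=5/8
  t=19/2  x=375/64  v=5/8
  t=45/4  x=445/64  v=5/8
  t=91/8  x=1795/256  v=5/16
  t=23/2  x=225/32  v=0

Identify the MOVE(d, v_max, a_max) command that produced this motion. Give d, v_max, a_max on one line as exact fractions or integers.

d=225/32 v_max=5/8 a_max=5/2

final state: t=23/2, x=225/32, v=0 → d = 225/32
a_max = (5/16−0)/(1/8−0) = 5/2
max v = 5/8 over t∈[1/4,45/4] → v_max = 5/8
check: 5/8·(1/4+11) = 225/32 ✓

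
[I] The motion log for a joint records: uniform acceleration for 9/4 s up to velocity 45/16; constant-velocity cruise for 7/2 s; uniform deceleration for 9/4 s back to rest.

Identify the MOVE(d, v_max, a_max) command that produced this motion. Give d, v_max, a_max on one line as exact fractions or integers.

d=1035/64 v_max=45/16 a_max=5/4

a_max = (45/16)/(9/4) = 5/4
d_a = ½·45/16·9/4 = 405/128; d_c = 45/16·7/2 = 315/32
d = 2·405/128 + 315/32 = 1035/64
t_c = 7/2 > 0 so v_max = 45/16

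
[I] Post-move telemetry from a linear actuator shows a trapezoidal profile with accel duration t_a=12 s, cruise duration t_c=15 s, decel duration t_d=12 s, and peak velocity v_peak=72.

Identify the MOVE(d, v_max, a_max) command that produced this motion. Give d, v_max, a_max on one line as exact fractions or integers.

a_max = 72/12 = 6
d_a = ½·72·12 = 432; d_c = 72·15 = 1080
d = 2·432 + 1080 = 1944
t_c = 15 > 0 ⇒ limit active, v_max = 72

d=1944 v_max=72 a_max=6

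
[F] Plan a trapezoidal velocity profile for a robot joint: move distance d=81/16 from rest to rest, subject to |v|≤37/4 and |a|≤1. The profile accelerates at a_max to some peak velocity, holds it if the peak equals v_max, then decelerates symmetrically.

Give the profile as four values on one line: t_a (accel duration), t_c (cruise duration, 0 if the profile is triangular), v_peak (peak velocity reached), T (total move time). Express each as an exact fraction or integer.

t_a=9/4 t_c=0 v_peak=9/4 T=9/2

v_max²/a_max = (37/4)²/1 = 1369/16
81/16 < 1369/16 ⇒ no cruise
v_peak = √(81/16·1) = √(81/16) = 9/4
t_a = (9/4)/1 = 9/4; t_c = 0
T = 2·9/4 = 9/2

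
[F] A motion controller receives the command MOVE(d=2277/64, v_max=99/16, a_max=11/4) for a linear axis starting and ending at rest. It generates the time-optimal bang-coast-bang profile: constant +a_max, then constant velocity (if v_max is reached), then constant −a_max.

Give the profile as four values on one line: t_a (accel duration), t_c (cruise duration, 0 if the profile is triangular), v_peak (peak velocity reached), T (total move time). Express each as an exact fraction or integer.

vₘ²/aₘ = (99/16)²/(11/4) = 891/64
2277/64 ≥ 891/64 ⇒ cruise phase
t_a = (99/16)/(11/4) = 9/4; v_peak = 99/16
d_cruise = 2277/64 − 891/64 = 693/32; t_c = (693/32)/(99/16) = 7/2
T = 2·9/4 + 7/2 = 8

t_a=9/4 t_c=7/2 v_peak=99/16 T=8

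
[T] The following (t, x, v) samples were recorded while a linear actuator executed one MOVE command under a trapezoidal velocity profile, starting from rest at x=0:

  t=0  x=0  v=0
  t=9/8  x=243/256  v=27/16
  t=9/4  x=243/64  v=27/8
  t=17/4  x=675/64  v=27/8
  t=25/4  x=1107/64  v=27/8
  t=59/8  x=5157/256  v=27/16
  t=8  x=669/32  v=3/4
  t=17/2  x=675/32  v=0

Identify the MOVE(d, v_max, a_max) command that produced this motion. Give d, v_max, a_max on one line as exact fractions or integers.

final state: t=17/2, x=675/32, v=0 → d = 675/32
a_max = (27/16−0)/(9/8−0) = 3/2
max v = 27/8 over t∈[9/4,25/4] → v_max = 27/8
check: 27/8·(9/4+4) = 675/32 ✓

d=675/32 v_max=27/8 a_max=3/2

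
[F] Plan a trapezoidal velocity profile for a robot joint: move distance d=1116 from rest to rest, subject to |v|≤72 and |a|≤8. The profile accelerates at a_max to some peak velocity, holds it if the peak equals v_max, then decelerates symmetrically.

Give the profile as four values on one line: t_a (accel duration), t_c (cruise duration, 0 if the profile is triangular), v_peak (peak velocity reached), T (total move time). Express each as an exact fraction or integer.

vₘ²/aₘ = 72²/8 = 648
1116 ≥ 648 so v_max reached
t_a = 72/8 = 9; v_peak = 72
d_cruise = 1116 − 648 = 468; t_c = 468/72 = 13/2
T = 2·9 + 13/2 = 49/2

t_a=9 t_c=13/2 v_peak=72 T=49/2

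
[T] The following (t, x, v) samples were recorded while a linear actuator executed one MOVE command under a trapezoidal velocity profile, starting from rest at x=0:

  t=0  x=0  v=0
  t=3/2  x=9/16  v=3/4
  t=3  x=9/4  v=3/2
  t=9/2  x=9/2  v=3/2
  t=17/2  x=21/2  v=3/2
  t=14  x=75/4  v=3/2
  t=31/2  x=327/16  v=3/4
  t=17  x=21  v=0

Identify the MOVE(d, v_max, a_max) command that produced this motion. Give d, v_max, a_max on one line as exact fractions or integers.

final state: t=17, x=21, v=0 → d = 21
a_max = (3/4−0)/(3/2−0) = 1/2
max v = 3/2 over t∈[3,14] → v_max = 3/2
check: 3/2·(3+11) = 21 ✓

d=21 v_max=3/2 a_max=1/2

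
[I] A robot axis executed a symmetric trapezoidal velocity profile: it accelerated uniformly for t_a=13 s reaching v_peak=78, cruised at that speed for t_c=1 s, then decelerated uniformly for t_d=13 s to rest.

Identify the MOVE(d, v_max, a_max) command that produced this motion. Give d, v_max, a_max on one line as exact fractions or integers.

a_max = 78/13 = 6
d_a = ½·78·13 = 507; d_c = 78·1 = 78
d = 2·507 + 78 = 1092
t_c = 1 > 0 so v_max = 78

d=1092 v_max=78 a_max=6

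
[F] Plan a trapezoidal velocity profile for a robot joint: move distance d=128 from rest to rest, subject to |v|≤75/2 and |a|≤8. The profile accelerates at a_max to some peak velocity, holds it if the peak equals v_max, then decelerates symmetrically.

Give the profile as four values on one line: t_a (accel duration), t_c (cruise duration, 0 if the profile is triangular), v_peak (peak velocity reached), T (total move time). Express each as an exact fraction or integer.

t_a=4 t_c=0 v_peak=32 T=8

vₘ²/aₘ = (75/2)²/8 = 5625/32
128 < 5625/32 ⇒ no cruise
v_peak = √(128·8) = √1024 = 32
t_a = 32/8 = 4; t_c = 0
T = 2·4 = 8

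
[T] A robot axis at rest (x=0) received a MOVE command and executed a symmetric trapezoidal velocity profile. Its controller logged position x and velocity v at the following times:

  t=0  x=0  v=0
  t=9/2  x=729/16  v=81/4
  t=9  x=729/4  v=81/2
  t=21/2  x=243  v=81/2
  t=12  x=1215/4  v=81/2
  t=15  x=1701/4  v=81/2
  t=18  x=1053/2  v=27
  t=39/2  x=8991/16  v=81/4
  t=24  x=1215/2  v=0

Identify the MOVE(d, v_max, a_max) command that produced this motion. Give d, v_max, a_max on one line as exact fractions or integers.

final state: t=24, x=1215/2, v=0 → d = 1215/2
a_max = (81/4−0)/(9/2−0) = 9/2
max v = 81/2 over t∈[9,15] → v_max = 81/2
check: 81/2·(9+6) = 1215/2 ✓

d=1215/2 v_max=81/2 a_max=9/2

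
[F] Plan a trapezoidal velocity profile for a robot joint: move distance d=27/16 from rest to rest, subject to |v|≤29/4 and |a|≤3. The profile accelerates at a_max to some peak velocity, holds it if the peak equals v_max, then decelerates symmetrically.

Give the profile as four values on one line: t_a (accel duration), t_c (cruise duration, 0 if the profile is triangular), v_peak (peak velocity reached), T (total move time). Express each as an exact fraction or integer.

t_a=3/4 t_c=0 v_peak=9/4 T=3/2

v_max²/a_max = (29/4)²/3 = 841/48
27/16 < 841/48 → triangular
v_peak = √(27/16·3) = √(81/16) = 9/4
t_a = (9/4)/3 = 3/4; t_c = 0
T = 2·3/4 = 3/2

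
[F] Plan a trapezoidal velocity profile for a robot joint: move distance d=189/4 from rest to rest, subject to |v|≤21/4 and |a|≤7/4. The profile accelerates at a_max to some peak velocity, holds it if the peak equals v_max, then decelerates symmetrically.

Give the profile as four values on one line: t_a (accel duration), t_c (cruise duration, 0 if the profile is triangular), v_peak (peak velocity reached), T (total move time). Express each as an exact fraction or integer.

(v_max)²/a_max = (21/4)²/(7/4) = 63/4
189/4 ≥ 63/4 ⇒ cruise phase
t_a = (21/4)/(7/4) = 3; v_peak = 21/4
d_cruise = 189/4 − 63/4 = 63/2; t_c = (63/2)/(21/4) = 6
T = 2·3 + 6 = 12

t_a=3 t_c=6 v_peak=21/4 T=12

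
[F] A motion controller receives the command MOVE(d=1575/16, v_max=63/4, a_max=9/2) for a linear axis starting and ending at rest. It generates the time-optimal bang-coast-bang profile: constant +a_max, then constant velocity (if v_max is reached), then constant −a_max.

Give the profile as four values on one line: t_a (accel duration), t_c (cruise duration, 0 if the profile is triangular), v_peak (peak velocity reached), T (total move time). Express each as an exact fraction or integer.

t_a=7/2 t_c=11/4 v_peak=63/4 T=39/4

v_max²/a_max = (63/4)²/(9/2) = 441/8
1575/16 ≥ 441/8 ⇒ cruise phase
t_a = (63/4)/(9/2) = 7/2; v_peak = 63/4
d_cruise = 1575/16 − 441/8 = 693/16; t_c = (693/16)/(63/4) = 11/4
T = 2·7/2 + 11/4 = 39/4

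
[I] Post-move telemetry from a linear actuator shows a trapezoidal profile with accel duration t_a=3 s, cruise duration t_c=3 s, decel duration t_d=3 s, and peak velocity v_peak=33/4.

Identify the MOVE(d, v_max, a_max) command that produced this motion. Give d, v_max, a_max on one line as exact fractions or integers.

d=99/2 v_max=33/4 a_max=11/4

a_max = (33/4)/3 = 11/4
d_a = ½·33/4·3 = 99/8; d_c = 33/4·3 = 99/4
d = 2·99/8 + 99/4 = 99/2
t_c = 3 > 0 → v_max = v_peak = 33/4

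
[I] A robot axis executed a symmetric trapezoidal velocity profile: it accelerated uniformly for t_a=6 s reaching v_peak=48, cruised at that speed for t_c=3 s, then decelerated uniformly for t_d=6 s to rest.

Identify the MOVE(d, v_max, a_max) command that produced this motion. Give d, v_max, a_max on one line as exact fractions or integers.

a_max = 48/6 = 8
d_a = ½·48·6 = 144; d_c = 48·3 = 144
d = 2·144 + 144 = 432
t_c = 3 > 0 → v_max = v_peak = 48

d=432 v_max=48 a_max=8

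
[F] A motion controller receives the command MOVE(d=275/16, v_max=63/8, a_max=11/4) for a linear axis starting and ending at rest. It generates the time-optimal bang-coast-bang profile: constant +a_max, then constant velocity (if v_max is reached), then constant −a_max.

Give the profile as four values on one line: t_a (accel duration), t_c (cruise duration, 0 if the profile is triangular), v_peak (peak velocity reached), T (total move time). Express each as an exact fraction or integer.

v_max²/a_max = (63/8)²/(11/4) = 3969/176
275/16 < 3969/176 ⇒ no cruise
v_peak = √(275/16·11/4) = √(3025/64) = 55/8
t_a = (55/8)/(11/4) = 5/2; t_c = 0
T = 2·5/2 = 5

t_a=5/2 t_c=0 v_peak=55/8 T=5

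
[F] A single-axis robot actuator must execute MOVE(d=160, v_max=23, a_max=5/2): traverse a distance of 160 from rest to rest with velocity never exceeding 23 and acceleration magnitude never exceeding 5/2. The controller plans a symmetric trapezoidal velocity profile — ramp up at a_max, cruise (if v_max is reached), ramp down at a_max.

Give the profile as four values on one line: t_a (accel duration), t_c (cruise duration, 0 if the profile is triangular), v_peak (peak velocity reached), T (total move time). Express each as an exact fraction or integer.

t_a=8 t_c=0 v_peak=20 T=16

v_max²/a_max = 23²/(5/2) = 1058/5
160 < 1058/5 so t_c = 0
v_peak = √(160·5/2) = √400 = 20
t_a = 20/(5/2) = 8; t_c = 0
T = 2·8 = 16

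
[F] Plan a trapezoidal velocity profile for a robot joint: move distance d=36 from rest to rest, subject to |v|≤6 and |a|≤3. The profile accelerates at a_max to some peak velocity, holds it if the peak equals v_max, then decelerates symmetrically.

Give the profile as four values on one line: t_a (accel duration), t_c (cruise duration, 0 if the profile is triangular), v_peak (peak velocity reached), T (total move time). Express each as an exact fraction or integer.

t_a=2 t_c=4 v_peak=6 T=8

vₘ²/aₘ = 6²/3 = 12
36 ≥ 12 → trapezoidal
t_a = 6/3 = 2; v_peak = 6
d_cruise = 36 − 12 = 24; t_c = 24/6 = 4
T = 2·2 + 4 = 8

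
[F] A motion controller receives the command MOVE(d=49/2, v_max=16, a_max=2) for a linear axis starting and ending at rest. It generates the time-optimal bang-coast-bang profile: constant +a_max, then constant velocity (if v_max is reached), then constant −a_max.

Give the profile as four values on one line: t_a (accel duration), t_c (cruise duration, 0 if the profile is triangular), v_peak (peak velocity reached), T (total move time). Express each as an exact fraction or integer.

t_a=7/2 t_c=0 v_peak=7 T=7

(v_max)²/a_max = 16²/2 = 128
49/2 < 128 ⇒ no cruise
v_peak = √(49/2·2) = √49 = 7
t_a = 7/2; t_c = 0
T = 2·7/2 = 7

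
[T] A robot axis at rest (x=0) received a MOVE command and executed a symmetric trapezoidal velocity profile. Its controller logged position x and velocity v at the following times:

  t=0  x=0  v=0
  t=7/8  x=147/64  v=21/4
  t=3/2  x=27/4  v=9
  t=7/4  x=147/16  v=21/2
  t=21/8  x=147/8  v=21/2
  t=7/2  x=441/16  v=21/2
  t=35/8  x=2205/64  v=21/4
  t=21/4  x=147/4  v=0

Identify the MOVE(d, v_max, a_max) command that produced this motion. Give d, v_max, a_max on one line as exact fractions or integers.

final state: t=21/4, x=147/4, v=0 → d = 147/4
a_max = (21/4−0)/(7/8−0) = 6
max v = 21/2 over t∈[7/4,7/2] → v_max = 21/2
check: 21/2·(7/4+7/4) = 147/4 ✓

d=147/4 v_max=21/2 a_max=6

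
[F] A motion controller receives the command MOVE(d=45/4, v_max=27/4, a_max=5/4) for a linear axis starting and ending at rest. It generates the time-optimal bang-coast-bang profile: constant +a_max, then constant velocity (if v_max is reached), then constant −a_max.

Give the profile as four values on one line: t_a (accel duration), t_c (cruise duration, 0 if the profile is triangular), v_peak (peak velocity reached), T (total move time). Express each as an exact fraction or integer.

t_a=3 t_c=0 v_peak=15/4 T=6

vₘ²/aₘ = (27/4)²/(5/4) = 729/20
45/4 < 729/20 → triangular
v_peak = √(45/4·5/4) = √(225/16) = 15/4
t_a = (15/4)/(5/4) = 3; t_c = 0
T = 2·3 = 6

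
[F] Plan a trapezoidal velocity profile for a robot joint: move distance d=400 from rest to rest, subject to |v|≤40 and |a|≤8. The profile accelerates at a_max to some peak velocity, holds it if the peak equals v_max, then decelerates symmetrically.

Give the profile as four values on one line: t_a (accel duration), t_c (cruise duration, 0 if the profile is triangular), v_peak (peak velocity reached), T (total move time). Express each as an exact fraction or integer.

t_a=5 t_c=5 v_peak=40 T=15

v_max²/a_max = 40²/8 = 200
400 ≥ 200 → trapezoidal
t_a = 40/8 = 5; v_peak = 40
d_cruise = 400 − 200 = 200; t_c = 200/40 = 5
T = 2·5 + 5 = 15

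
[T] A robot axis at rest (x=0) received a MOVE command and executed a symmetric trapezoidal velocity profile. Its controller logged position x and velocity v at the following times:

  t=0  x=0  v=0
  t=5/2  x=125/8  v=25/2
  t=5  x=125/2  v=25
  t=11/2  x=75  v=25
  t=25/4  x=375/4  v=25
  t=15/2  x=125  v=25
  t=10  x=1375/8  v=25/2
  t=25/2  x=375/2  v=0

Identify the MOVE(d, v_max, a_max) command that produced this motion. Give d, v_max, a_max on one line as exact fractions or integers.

final state: t=25/2, x=375/2, v=0 → d = 375/2
a_max = (25/2−0)/(5/2−0) = 5
max v = 25 over t∈[5,15/2] → v_max = 25
check: 25·(5+5/2) = 375/2 ✓

d=375/2 v_max=25 a_max=5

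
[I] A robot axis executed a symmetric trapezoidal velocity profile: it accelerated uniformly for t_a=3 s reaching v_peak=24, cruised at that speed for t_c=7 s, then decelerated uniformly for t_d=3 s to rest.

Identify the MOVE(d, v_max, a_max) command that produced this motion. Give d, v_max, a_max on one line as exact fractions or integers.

a_max = 24/3 = 8
d_a = ½·24·3 = 36; d_c = 24·7 = 168
d = 2·36 + 168 = 240
t_c = 7 > 0 so v_max = 24

d=240 v_max=24 a_max=8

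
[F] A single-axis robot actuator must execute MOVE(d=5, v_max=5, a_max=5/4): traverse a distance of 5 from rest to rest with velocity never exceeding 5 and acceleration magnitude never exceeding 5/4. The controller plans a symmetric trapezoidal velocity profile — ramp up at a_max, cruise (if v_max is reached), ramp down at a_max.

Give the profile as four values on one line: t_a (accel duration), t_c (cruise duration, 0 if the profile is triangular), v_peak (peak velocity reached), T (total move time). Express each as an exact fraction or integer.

v_max²/a_max = 5²/(5/4) = 20
5 < 20 → triangular
v_peak = √(5·5/4) = √(25/4) = 5/2
t_a = (5/2)/(5/4) = 2; t_c = 0
T = 2·2 = 4

t_a=2 t_c=0 v_peak=5/2 T=4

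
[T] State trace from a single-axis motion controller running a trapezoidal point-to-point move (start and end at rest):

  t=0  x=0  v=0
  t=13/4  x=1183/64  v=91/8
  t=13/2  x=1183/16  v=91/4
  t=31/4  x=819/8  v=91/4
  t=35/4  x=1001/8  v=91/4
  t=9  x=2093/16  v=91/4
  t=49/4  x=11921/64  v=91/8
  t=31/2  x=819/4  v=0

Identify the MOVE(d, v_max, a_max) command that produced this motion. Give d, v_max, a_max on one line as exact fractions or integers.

d=819/4 v_max=91/4 a_max=7/2

final state: t=31/2, x=819/4, v=0 → d = 819/4
a_max = (91/8−0)/(13/4−0) = 7/2
max v = 91/4 over t∈[13/2,9] → v_max = 91/4
check: 91/4·(13/2+5/2) = 819/4 ✓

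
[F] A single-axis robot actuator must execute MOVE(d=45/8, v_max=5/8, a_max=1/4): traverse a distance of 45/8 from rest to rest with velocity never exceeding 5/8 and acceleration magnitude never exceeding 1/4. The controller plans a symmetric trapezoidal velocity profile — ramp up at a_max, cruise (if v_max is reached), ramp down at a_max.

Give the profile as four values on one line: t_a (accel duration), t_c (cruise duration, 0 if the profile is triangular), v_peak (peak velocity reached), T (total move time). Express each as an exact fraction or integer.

vₘ²/aₘ = (5/8)²/(1/4) = 25/16
45/8 ≥ 25/16 ⇒ cruise phase
t_a = (5/8)/(1/4) = 5/2; v_peak = 5/8
d_cruise = 45/8 − 25/16 = 65/16; t_c = (65/16)/(5/8) = 13/2
T = 2·5/2 + 13/2 = 23/2

t_a=5/2 t_c=13/2 v_peak=5/8 T=23/2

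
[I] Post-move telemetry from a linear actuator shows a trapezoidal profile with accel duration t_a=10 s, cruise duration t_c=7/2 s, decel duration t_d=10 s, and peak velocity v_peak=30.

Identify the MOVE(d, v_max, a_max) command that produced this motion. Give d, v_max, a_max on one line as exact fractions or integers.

d=405 v_max=30 a_max=3

a_max = 30/10 = 3
d_a = ½·30·10 = 150; d_c = 30·7/2 = 105
d = 2·150 + 105 = 405
t_c = 7/2 > 0 ⇒ limit active, v_max = 30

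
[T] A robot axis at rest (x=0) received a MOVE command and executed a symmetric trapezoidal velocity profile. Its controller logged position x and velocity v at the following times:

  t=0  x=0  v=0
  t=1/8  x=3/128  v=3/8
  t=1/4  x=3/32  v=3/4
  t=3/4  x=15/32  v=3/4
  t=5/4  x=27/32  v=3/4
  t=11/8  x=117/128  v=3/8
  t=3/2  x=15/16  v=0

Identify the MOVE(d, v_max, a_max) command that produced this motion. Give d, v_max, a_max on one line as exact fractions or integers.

final state: t=3/2, x=15/16, v=0 → d = 15/16
a_max = (3/8−0)/(1/8−0) = 3
max v = 3/4 over t∈[1/4,5/4] → v_max = 3/4
check: 3/4·(1/4+1) = 15/16 ✓

d=15/16 v_max=3/4 a_max=3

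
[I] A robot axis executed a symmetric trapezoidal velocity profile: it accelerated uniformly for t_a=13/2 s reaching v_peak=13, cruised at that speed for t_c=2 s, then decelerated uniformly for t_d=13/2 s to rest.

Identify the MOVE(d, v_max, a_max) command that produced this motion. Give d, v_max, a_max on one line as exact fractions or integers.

a_max = 13/(13/2) = 2
d_a = ½·13·13/2 = 169/4; d_c = 13·2 = 26
d = 2·169/4 + 26 = 221/2
t_c = 2 > 0 so v_max = 13

d=221/2 v_max=13 a_max=2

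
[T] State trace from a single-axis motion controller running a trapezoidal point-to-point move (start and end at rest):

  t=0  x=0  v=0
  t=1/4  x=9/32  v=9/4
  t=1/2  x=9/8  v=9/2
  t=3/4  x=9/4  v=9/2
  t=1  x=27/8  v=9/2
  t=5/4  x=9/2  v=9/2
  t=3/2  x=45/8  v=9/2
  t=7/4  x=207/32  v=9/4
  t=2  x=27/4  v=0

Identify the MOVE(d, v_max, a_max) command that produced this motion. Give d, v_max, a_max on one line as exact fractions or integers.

d=27/4 v_max=9/2 a_max=9

final state: t=2, x=27/4, v=0 → d = 27/4
a_max = (9/4−0)/(1/4−0) = 9
max v = 9/2 over t∈[1/2,3/2] → v_max = 9/2
check: 9/2·(1/2+1) = 27/4 ✓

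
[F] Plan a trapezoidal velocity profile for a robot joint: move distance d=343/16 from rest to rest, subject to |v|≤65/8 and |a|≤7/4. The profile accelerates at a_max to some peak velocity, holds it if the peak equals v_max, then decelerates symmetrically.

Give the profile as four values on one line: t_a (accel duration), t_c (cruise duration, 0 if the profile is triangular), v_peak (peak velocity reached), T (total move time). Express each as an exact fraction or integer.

t_a=7/2 t_c=0 v_peak=49/8 T=7

v_max²/a_max = (65/8)²/(7/4) = 4225/112
343/16 < 4225/112 ⇒ no cruise
v_peak = √(343/16·7/4) = √(2401/64) = 49/8
t_a = (49/8)/(7/4) = 7/2; t_c = 0
T = 2·7/2 = 7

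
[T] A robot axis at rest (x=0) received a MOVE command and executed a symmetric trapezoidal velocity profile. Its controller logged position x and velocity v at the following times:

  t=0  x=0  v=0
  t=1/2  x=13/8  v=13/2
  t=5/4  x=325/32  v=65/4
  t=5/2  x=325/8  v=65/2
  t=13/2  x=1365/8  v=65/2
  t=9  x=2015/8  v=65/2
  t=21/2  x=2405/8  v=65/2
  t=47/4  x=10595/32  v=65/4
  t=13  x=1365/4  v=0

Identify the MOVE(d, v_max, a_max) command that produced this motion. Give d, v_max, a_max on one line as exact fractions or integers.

final state: t=13, x=1365/4, v=0 → d = 1365/4
a_max = (13/2−0)/(1/2−0) = 13
max v = 65/2 over t∈[5/2,21/2] → v_max = 65/2
check: 65/2·(5/2+8) = 1365/4 ✓

d=1365/4 v_max=65/2 a_max=13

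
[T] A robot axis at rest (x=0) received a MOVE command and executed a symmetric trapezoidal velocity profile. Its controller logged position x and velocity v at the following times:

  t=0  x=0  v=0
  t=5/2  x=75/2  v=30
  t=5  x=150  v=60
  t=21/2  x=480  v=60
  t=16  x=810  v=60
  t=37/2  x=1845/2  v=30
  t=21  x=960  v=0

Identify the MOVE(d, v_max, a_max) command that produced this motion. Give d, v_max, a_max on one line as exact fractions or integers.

d=960 v_max=60 a_max=12

final state: t=21, x=960, v=0 → d = 960
a_max = (30−0)/(5/2−0) = 12
max v = 60 over t∈[5,16] → v_max = 60
check: 60·(5+11) = 960 ✓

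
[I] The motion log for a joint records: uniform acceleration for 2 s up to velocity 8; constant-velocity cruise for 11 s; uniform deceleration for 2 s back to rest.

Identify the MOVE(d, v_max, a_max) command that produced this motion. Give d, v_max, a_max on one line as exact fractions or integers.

d=104 v_max=8 a_max=4

a_max = 8/2 = 4
d_a = ½·8·2 = 8; d_c = 8·11 = 88
d = 2·8 + 88 = 104
t_c = 11 > 0 so v_max = 8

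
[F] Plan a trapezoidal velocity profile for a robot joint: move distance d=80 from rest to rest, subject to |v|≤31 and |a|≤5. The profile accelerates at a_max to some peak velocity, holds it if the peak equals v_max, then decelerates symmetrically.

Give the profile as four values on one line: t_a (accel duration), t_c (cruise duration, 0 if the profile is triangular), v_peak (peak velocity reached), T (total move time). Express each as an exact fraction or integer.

t_a=4 t_c=0 v_peak=20 T=8

vₘ²/aₘ = 31²/5 = 961/5
80 < 961/5 so t_c = 0
v_peak = √(80·5) = √400 = 20
t_a = 20/5 = 4; t_c = 0
T = 2·4 = 8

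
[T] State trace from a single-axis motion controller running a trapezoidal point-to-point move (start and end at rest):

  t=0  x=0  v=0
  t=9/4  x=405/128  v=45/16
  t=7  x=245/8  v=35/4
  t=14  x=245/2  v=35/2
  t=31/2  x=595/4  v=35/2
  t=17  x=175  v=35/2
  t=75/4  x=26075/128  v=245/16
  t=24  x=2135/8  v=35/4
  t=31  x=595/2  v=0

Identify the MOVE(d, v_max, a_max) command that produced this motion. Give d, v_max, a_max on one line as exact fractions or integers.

d=595/2 v_max=35/2 a_max=5/4

final state: t=31, x=595/2, v=0 → d = 595/2
a_max = (45/16−0)/(9/4−0) = 5/4
max v = 35/2 over t∈[14,17] → v_max = 35/2
check: 35/2·(14+3) = 595/2 ✓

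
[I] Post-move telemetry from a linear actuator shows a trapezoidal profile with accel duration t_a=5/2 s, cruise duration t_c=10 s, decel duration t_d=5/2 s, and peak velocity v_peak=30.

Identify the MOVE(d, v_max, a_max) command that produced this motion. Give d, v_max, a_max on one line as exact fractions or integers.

d=375 v_max=30 a_max=12

a_max = 30/(5/2) = 12
d_a = ½·30·5/2 = 75/2; d_c = 30·10 = 300
d = 2·75/2 + 300 = 375
t_c = 10 > 0 → v_max = v_peak = 30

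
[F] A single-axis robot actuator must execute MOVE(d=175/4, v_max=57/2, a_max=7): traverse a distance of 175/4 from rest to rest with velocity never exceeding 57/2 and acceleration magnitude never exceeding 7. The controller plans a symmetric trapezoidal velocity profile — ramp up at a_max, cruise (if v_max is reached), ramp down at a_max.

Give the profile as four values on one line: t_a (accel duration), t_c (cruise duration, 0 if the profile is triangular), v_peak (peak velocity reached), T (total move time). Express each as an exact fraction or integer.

t_a=5/2 t_c=0 v_peak=35/2 T=5

v_max²/a_max = (57/2)²/7 = 3249/28
175/4 < 3249/28 → triangular
v_peak = √(175/4·7) = √(1225/4) = 35/2
t_a = (35/2)/7 = 5/2; t_c = 0
T = 2·5/2 = 5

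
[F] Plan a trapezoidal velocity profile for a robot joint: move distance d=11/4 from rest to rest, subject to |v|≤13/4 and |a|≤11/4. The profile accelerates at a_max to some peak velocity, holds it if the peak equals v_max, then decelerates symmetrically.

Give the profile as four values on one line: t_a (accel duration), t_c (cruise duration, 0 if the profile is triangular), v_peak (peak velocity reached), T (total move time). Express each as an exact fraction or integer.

(v_max)²/a_max = (13/4)²/(11/4) = 169/44
11/4 < 169/44 → triangular
v_peak = √(11/4·11/4) = √(121/16) = 11/4
t_a = (11/4)/(11/4) = 1; t_c = 0
T = 2·1 = 2

t_a=1 t_c=0 v_peak=11/4 T=2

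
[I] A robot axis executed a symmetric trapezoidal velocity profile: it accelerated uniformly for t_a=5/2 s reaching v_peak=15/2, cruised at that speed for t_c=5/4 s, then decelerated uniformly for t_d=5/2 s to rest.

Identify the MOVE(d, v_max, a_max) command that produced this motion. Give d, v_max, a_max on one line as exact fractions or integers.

a_max = (15/2)/(5/2) = 3
d_a = ½·15/2·5/2 = 75/8; d_c = 15/2·5/4 = 75/8
d = 2·75/8 + 75/8 = 225/8
t_c = 5/4 > 0 → v_max = v_peak = 15/2

d=225/8 v_max=15/2 a_max=3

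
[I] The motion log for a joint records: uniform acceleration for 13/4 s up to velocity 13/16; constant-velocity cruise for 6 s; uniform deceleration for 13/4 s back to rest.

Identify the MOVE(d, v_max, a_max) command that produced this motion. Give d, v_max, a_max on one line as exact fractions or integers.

d=481/64 v_max=13/16 a_max=1/4

a_max = (13/16)/(13/4) = 1/4
d_a = ½·13/16·13/4 = 169/128; d_c = 13/16·6 = 39/8
d = 2·169/128 + 39/8 = 481/64
t_c = 6 > 0 ⇒ limit active, v_max = 13/16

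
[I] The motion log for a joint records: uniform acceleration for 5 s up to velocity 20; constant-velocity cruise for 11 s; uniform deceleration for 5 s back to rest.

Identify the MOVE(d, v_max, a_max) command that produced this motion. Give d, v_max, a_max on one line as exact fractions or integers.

a_max = 20/5 = 4
d_a = ½·20·5 = 50; d_c = 20·11 = 220
d = 2·50 + 220 = 320
t_c = 11 > 0 so v_max = 20

d=320 v_max=20 a_max=4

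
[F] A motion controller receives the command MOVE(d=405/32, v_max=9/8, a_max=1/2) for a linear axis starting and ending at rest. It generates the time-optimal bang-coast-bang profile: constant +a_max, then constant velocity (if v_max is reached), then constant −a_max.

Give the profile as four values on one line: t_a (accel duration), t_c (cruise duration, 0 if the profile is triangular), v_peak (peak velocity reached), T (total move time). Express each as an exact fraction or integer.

t_a=9/4 t_c=9 v_peak=9/8 T=27/2

v_max²/a_max = (9/8)²/(1/2) = 81/32
405/32 ≥ 81/32 so v_max reached
t_a = (9/8)/(1/2) = 9/4; v_peak = 9/8
d_cruise = 405/32 − 81/32 = 81/8; t_c = (81/8)/(9/8) = 9
T = 2·9/4 + 9 = 27/2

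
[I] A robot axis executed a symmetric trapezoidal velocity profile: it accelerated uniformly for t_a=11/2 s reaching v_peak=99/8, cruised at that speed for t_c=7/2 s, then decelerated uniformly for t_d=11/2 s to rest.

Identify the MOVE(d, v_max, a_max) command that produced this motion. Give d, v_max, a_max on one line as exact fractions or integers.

a_max = (99/8)/(11/2) = 9/4
d_a = ½·99/8·11/2 = 1089/32; d_c = 99/8·7/2 = 693/16
d = 2·1089/32 + 693/16 = 891/8
t_c = 7/2 > 0 ⇒ limit active, v_max = 99/8

d=891/8 v_max=99/8 a_max=9/4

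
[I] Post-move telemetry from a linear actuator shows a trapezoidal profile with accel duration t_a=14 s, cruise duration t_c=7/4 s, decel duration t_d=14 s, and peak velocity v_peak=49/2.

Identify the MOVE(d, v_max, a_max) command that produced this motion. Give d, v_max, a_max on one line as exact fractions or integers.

d=3087/8 v_max=49/2 a_max=7/4

a_max = (49/2)/14 = 7/4
d_a = ½·49/2·14 = 343/2; d_c = 49/2·7/4 = 343/8
d = 2·343/2 + 343/8 = 3087/8
t_c = 7/4 > 0 so v_max = 49/2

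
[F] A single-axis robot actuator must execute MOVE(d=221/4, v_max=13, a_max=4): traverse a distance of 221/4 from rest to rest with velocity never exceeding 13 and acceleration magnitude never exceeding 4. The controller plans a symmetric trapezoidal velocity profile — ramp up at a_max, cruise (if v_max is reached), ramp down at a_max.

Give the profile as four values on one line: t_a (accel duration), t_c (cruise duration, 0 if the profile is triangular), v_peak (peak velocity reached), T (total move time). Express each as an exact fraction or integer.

t_a=13/4 t_c=1 v_peak=13 T=15/2

(v_max)²/a_max = 13²/4 = 169/4
221/4 ≥ 169/4 ⇒ cruise phase
t_a = 13/4; v_peak = 13
d_cruise = 221/4 − 169/4 = 13; t_c = 13/13 = 1
T = 2·13/4 + 1 = 15/2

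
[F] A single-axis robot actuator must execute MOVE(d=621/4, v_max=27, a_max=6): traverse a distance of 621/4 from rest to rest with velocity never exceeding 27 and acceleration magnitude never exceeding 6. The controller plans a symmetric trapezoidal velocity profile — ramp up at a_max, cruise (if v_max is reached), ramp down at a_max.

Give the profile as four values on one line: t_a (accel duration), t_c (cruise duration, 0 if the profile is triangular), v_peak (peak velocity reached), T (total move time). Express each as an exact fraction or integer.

t_a=9/2 t_c=5/4 v_peak=27 T=41/4

v_max²/a_max = 27²/6 = 243/2
621/4 ≥ 243/2 → trapezoidal
t_a = 27/6 = 9/2; v_peak = 27
d_cruise = 621/4 − 243/2 = 135/4; t_c = (135/4)/27 = 5/4
T = 2·9/2 + 5/4 = 41/4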